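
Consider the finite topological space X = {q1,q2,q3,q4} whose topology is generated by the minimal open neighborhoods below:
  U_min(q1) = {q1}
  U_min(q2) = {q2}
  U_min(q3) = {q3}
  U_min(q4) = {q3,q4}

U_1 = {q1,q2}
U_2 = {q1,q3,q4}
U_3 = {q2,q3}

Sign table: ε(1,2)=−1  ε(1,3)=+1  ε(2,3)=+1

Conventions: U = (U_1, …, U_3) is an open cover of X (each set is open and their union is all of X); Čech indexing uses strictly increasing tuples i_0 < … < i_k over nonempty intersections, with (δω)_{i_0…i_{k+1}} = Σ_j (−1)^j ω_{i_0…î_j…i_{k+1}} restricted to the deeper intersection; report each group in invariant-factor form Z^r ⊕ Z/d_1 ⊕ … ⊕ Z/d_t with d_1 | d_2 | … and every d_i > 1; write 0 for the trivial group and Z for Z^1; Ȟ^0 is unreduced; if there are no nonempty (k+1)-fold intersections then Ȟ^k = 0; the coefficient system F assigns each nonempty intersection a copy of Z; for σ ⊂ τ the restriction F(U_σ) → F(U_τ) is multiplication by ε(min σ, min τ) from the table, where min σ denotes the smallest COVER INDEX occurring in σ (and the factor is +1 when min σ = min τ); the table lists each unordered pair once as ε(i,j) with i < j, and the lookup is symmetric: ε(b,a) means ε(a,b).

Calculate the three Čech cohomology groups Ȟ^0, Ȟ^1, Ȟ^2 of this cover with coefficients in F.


cover nerve:
  U12={q1} U13={q2} U23={q3}
C dims 3,3; δ0: rk 3, SNF 1^2·2
Ȟ^0: (3−3)−0=0 ⇒ 0
Ȟ^1: (3−0)−3=0 plus torsion [2] ⇒ Z/2
Ȟ^2: (0−0)−0=0 ⇒ 0

Ȟ^0 ≅ 0, Ȟ^1 ≅ Z/2, Ȟ^2 ≅ 0


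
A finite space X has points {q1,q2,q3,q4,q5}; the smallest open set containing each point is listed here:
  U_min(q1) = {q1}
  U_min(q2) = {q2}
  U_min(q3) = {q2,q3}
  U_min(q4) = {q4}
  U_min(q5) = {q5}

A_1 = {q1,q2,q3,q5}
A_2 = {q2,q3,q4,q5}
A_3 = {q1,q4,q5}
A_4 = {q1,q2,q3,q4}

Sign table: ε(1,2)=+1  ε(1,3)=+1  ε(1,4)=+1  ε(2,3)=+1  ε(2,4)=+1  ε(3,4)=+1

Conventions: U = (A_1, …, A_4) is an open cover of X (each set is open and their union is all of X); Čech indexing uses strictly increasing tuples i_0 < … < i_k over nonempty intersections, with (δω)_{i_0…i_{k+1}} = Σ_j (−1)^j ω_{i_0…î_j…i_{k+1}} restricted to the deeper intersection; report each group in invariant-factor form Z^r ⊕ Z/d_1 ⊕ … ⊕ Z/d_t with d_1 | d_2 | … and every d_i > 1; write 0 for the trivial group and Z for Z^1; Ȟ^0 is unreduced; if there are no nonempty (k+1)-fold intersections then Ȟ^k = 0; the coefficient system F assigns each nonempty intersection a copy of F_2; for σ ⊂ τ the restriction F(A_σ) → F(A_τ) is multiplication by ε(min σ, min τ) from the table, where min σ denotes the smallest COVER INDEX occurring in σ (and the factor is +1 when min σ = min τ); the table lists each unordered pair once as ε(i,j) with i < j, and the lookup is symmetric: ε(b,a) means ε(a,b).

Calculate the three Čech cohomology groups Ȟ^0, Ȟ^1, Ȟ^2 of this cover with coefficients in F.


Ȟ^0 ≅ Z/2,  Ȟ^1 ≅ 0,  Ȟ^2 ≅ Z/2

nonempty intersections:
  A12={q2,q3,q5} A13={q1,q5} A14={q1,q2,q3} A23={q4,q5} A24={q2,q3,q4} A34={q1,q4}
  A123={q5} A124={q2,q3} A134={q1} A234={q4}
C dims 4,6,4; δ0: rk_F2 3; δ1: rk_F2 3
Ȟ^0: (4−3)−0=1 ⇒ Z/2
Ȟ^1: (6−3)−3=0 ⇒ 0
Ȟ^2: (4−0)−3=1 ⇒ Z/2


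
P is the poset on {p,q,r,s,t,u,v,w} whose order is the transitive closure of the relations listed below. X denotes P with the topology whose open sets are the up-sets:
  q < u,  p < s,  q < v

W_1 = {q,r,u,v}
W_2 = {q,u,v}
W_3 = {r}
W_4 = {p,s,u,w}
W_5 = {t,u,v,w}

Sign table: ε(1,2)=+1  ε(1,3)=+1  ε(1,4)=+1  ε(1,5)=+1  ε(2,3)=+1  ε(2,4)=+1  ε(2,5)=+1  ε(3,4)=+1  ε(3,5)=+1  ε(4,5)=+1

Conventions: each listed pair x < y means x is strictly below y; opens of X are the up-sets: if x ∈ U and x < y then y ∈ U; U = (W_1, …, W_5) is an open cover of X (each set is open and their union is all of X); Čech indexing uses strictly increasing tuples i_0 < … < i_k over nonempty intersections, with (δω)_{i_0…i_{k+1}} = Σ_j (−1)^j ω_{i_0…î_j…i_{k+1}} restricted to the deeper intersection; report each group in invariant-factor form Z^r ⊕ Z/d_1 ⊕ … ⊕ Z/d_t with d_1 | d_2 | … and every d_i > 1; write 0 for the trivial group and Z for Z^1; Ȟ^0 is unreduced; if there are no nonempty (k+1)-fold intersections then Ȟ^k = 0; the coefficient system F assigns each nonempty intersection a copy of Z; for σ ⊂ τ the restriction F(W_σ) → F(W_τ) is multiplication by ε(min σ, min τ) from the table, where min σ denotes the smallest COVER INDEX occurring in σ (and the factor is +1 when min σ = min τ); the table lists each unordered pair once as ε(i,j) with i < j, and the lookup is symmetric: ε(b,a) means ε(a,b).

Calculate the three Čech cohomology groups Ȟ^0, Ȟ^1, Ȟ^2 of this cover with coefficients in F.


Ȟ^0 ≅ Z,  Ȟ^1 ≅ 0,  Ȟ^2 ≅ 0

nonempty intersections:
  W12={q,u,v} W13={r} W14={u} W15={u,v} W24={u} W25={u,v} W45={u,w}
  W124={u} W125={u,v} W145={u} W245={u}
  W1245={u}
C dims 5,7,4,1; δ0: rk 4, SNF 1^4; δ1: rk 3, SNF 1^3; δ2: rk 1, SNF 1^1
Ȟ^0: (5−4)−0=1 ⇒ Z
Ȟ^1: (7−3)−4=0 ⇒ 0
Ȟ^2: (4−1)−3=0 ⇒ 0


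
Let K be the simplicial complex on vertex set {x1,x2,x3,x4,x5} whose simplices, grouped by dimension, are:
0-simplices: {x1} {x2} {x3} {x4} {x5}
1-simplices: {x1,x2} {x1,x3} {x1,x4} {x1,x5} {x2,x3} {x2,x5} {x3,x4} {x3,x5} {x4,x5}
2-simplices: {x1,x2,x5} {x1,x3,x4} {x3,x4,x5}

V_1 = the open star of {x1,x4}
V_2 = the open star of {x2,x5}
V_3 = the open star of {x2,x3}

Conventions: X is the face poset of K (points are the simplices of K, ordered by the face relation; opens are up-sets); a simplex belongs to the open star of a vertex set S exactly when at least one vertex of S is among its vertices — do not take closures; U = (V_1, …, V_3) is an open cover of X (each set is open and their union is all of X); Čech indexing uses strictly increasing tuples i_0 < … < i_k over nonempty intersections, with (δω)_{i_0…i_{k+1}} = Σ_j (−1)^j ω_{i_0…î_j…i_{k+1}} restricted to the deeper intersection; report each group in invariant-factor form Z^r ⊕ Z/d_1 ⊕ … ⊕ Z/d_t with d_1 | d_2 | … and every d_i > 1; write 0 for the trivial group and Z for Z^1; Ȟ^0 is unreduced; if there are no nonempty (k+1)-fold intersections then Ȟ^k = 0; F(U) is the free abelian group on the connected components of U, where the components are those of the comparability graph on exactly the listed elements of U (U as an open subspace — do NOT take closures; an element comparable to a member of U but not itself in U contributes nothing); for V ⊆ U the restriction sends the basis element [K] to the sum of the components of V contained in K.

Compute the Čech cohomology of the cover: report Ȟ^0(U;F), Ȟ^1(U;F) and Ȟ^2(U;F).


Ȟ^0 ≅ Z,  Ȟ^1 ≅ Z^2,  Ȟ^2 ≅ 0

cover nerve:
  V1={{x1},{x4},{x1,x2},{x1,x3},{x1,x4},{x1,x5},{x3,x4},{x4,x5},{x1,x2,x5},{x1,x3,x4},{x3,x4,x5}} V2={{x2},{x5},{x1,x2},{x1,x5},{x2,x3},{x2,x5},{x3,x5},{x4,x5},{x1,x2,x5},{x3,x4,x5}} V3={{x2},{x3},{x1,x2},{x1,x3},{x2,x3},{x2,x5},{x3,x4},{x3,x5},{x1,x2,x5},{x1,x3,x4},{x3,x4,x5}}
  V12={{x1,x2},{x1,x5},{x4,x5},{x1,x2,x5},{x3,x4,x5}} V13={{x1,x2},{x1,x3},{x3,x4},{x1,x2,x5},{x1,x3,x4},{x3,x4,x5}} V23={{x2},{x1,x2},{x2,x3},{x2,x5},{x3,x5},{x1,x2,x5},{x3,x4,x5}}
  V123={{x1,x2},{x1,x2,x5},{x3,x4,x5}}
components per intersection:
  V1: {{x1},{x4},{x1,x2},{x1,x3},{x1,x4},{x1,x5},{x3,x4},{x4,x5},{x1,x2,x5},{x1,x3,x4},{x3,x4,x5}}
  V2: {{x2},{x5},{x1,x2},{x1,x5},{x2,x3},{x2,x5},{x3,x5},{x4,x5},{x1,x2,x5},{x3,x4,x5}}
  V3: {{x2},{x3},{x1,x2},{x1,x3},{x2,x3},{x2,x5},{x3,x4},{x3,x5},{x1,x2,x5},{x1,x3,x4},{x3,x4,x5}}
  V12: {{x1,x2},{x1,x5},{x1,x2,x5}} {{x4,x5},{x3,x4,x5}}
  V13: {{x1,x2},{x1,x2,x5}} {{x1,x3},{x3,x4},{x1,x3,x4},{x3,x4,x5}}
  V23: {{x2},{x1,x2},{x2,x3},{x2,x5},{x1,x2,x5}} {{x3,x5},{x3,x4,x5}}
  V123: {{x1,x2},{x1,x2,x5}} {{x3,x4,x5}}
C dims 3,6,2; δ0: rk 2, SNF 1^2; δ1: rk 2, SNF 1^2
Ȟ^0: (3−2)−0=1 ⇒ Z
Ȟ^1: (6−2)−2=2 ⇒ Z^2
Ȟ^2: (2−0)−2=0 ⇒ 0


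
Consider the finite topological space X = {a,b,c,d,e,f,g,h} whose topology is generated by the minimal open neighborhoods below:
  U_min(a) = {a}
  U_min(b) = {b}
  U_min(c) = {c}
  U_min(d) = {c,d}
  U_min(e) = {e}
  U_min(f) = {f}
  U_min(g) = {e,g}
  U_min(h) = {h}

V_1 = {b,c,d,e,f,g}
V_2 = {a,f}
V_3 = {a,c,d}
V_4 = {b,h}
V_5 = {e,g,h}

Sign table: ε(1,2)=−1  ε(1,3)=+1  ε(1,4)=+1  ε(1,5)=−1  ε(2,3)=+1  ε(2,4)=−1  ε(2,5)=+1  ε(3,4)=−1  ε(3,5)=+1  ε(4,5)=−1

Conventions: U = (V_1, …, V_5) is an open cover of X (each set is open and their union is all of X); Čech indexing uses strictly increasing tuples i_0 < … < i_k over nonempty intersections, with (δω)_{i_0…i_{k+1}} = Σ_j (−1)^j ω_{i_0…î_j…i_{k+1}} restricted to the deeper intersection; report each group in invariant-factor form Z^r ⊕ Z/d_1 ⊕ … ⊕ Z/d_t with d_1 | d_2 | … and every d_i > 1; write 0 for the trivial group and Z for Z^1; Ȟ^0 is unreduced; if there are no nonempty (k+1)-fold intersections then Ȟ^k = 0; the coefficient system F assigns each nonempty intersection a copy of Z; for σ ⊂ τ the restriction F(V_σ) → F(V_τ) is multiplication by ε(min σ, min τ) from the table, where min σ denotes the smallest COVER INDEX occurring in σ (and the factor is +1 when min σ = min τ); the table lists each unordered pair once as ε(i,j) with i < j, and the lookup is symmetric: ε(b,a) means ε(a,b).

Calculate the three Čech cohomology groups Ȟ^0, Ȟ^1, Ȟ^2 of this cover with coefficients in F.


Ȟ^0 = 0, Ȟ^1 = Z ⊕ Z/2 and Ȟ^2 = 0

cover nerve:
  V12={f} V13={c,d} V14={b} V15={e,g} V23={a} V45={h}
C dims 5,6; δ0: rk 5, SNF 1^4·2
Ȟ^0: (5−5)−0=0 ⇒ 0
Ȟ^1: (6−0)−5=1 plus torsion [2] ⇒ Z ⊕ Z/2
Ȟ^2: (0−0)−0=0 ⇒ 0


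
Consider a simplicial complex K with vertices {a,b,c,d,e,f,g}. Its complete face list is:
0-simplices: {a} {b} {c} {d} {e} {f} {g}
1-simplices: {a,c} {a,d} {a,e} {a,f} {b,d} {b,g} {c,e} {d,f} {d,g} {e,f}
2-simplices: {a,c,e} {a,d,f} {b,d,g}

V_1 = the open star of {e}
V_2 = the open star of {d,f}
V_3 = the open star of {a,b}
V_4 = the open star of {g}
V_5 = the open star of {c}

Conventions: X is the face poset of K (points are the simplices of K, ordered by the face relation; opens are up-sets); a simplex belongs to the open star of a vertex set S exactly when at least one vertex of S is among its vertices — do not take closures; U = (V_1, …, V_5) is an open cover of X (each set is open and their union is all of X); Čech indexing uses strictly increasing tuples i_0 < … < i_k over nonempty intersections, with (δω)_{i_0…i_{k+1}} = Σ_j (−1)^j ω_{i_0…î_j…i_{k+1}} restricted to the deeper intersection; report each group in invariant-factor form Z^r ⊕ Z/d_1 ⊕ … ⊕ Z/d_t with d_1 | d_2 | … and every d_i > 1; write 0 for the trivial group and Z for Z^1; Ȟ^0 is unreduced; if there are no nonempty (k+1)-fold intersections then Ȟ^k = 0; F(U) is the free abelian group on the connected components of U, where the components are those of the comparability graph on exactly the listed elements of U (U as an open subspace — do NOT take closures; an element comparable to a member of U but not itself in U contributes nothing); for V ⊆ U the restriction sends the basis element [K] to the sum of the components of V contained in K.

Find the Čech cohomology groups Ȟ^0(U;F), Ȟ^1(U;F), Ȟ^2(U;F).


nerve simplices:
  V1={{e},{a,e},{c,e},{e,f},{a,c,e}} V2={{d},{f},{a,d},{a,f},{b,d},{d,f},{d,g},{e,f},{a,d,f},{b,d,g}} V3={{a},{b},{a,c},{a,d},{a,e},{a,f},{b,d},{b,g},{a,c,e},{a,d,f},{b,d,g}} V4={{g},{b,g},{d,g},{b,d,g}} V5={{c},{a,c},{c,e},{a,c,e}}
  V12={{e,f}} V13={{a,e},{a,c,e}} V15={{c,e},{a,c,e}} V23={{a,d},{a,f},{b,d},{a,d,f},{b,d,g}} V24={{d,g},{b,d,g}} V34={{b,g},{b,d,g}} V35={{a,c},{a,c,e}}
  V135={{a,c,e}} V234={{b,d,g}}
components per intersection:
  V1: {{e},{a,e},{c,e},{e,f},{a,c,e}}
  V2: {{d},{f},{a,d},{a,f},{b,d},{d,f},{d,g},{e,f},{a,d,f},{b,d,g}}
  V3: {{a},{a,c},{a,d},{a,e},{a,f},{a,c,e},{a,d,f}} {{b},{b,d},{b,g},{b,d,g}}
  V4: {{g},{b,g},{d,g},{b,d,g}}
  V5: {{c},{a,c},{c,e},{a,c,e}}
  V12: {{e,f}}
  V13: {{a,e},{a,c,e}}
  V15: {{c,e},{a,c,e}}
  V23: {{a,d},{a,f},{a,d,f}} {{b,d},{b,d,g}}
  V24: {{d,g},{b,d,g}}
  V34: {{b,g},{b,d,g}}
  V35: {{a,c},{a,c,e}}
  V135: {{a,c,e}}
  V234: {{b,d,g}}
C dims 6,8,2; δ0: rk 5, SNF 1^5; δ1: rk 2, SNF 1^2
degree 0: 6−5−0 = 1 → Ȟ^0 ≅ Z
degree 1: 8−2−5 = 1 → Ȟ^1 ≅ Z
degree 2: 2−0−2 = 0 → Ȟ^2 ≅ 0

Ȟ^0 = Z, Ȟ^1 = Z and Ȟ^2 = 0


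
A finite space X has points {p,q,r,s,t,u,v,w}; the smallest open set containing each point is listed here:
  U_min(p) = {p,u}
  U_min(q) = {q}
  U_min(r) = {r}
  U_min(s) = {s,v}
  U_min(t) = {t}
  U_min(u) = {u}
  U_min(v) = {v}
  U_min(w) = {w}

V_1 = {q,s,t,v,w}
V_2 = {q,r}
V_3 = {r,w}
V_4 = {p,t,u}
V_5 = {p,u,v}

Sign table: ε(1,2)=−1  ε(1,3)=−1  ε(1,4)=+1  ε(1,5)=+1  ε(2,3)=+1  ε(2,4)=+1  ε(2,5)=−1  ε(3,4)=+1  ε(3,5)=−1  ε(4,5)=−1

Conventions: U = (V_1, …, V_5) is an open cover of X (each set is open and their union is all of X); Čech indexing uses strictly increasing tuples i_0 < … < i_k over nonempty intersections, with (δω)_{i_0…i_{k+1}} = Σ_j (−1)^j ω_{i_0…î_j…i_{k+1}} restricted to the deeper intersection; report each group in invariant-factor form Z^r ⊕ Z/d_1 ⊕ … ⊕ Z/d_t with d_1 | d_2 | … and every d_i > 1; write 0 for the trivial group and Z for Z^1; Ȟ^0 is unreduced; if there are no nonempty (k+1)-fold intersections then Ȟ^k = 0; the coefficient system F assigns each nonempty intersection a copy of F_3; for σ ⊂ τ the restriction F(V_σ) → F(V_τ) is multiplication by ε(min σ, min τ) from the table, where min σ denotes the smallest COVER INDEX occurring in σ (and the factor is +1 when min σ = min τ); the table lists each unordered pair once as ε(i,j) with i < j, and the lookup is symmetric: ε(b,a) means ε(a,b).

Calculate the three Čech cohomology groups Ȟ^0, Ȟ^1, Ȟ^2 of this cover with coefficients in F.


Ȟ^0 ≅ 0, Ȟ^1 ≅ Z/3, Ȟ^2 ≅ 0

cover nerve:
  V12={q} V13={w} V14={t} V15={v} V23={r} V45={p,u}
C dims 5,6; δ0: rk_F3 5
Ȟ^0: (5−5)−0=0 ⇒ 0
Ȟ^1: (6−0)−5=1 ⇒ Z/3
Ȟ^2: (0−0)−0=0 ⇒ 0


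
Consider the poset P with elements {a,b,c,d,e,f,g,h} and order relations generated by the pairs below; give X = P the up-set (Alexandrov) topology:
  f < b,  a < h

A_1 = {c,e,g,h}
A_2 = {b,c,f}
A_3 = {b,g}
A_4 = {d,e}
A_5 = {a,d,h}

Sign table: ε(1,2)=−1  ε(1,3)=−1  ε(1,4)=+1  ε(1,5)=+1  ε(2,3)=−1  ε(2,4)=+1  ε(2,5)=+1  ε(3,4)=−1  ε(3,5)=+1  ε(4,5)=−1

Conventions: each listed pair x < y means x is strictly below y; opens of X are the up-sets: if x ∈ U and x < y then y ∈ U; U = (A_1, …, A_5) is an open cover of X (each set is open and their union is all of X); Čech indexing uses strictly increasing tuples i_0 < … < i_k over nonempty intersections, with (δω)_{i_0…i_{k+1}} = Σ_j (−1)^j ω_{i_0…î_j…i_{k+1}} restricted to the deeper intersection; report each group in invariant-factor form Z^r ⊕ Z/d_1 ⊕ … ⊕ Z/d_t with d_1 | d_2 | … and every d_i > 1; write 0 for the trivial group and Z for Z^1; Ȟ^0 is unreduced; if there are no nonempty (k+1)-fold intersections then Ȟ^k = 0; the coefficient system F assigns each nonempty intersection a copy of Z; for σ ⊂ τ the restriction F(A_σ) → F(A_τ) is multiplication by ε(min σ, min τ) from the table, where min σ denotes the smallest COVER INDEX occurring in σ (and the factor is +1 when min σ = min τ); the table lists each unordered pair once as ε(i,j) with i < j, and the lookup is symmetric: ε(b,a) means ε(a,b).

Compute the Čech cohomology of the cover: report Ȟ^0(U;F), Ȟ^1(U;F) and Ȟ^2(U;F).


nerve of the cover:
  A12={c} A13={g} A14={e} A15={h} A23={b} A45={d}
C dims 5,6; δ0: rk 5, SNF 1^4·2
Ȟ^0 = (5 − 5) − 0 = 0, so Ȟ^0 ≅ 0
Ȟ^1 = (6 − 0) − 5 = 1 plus torsion [2], so Ȟ^1 ≅ Z ⊕ Z/2
Ȟ^2 = (0 − 0) − 0 = 0, so Ȟ^2 ≅ 0

Ȟ^0 = 0; Ȟ^1 = Z ⊕ Z/2; Ȟ^2 = 0


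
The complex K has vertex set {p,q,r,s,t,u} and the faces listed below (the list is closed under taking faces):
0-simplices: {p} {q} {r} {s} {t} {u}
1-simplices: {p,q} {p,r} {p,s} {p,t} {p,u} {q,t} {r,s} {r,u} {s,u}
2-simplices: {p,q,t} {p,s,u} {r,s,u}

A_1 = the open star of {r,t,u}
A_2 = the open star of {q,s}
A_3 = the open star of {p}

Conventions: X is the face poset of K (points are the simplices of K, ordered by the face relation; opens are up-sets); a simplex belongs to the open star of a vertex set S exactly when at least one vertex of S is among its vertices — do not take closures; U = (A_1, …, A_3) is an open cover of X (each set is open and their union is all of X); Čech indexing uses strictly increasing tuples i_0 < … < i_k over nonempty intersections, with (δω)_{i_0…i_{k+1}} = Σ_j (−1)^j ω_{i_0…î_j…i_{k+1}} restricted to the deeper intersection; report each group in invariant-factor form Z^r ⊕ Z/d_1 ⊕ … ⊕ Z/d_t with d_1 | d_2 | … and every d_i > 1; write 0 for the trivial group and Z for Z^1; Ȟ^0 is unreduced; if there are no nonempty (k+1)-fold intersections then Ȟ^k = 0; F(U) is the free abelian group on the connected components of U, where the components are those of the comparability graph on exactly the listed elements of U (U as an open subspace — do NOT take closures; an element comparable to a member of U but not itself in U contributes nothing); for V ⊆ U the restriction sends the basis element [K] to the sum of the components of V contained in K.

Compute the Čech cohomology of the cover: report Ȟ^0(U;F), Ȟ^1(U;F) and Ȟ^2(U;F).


intersection data:
  A1={{r},{t},{u},{p,r},{p,t},{p,u},{q,t},{r,s},{r,u},{s,u},{p,q,t},{p,s,u},{r,s,u}} A2={{q},{s},{p,q},{p,s},{q,t},{r,s},{s,u},{p,q,t},{p,s,u},{r,s,u}} A3={{p},{p,q},{p,r},{p,s},{p,t},{p,u},{p,q,t},{p,s,u}}
  A12={{q,t},{r,s},{s,u},{p,q,t},{p,s,u},{r,s,u}} A13={{p,r},{p,t},{p,u},{p,q,t},{p,s,u}} A23={{p,q},{p,s},{p,q,t},{p,s,u}}
  A123={{p,q,t},{p,s,u}}
components per intersection:
  A1: {{r},{u},{p,r},{p,u},{r,s},{r,u},{s,u},{p,s,u},{r,s,u}} {{t},{p,t},{q,t},{p,q,t}}
  A2: {{q},{p,q},{q,t},{p,q,t}} {{s},{p,s},{r,s},{s,u},{p,s,u},{r,s,u}}
  A3: {{p},{p,q},{p,r},{p,s},{p,t},{p,u},{p,q,t},{p,s,u}}
  A12: {{q,t},{p,q,t}} {{r,s},{s,u},{p,s,u},{r,s,u}}
  A13: {{p,r}} {{p,t},{p,q,t}} {{p,u},{p,s,u}}
  A23: {{p,q},{p,q,t}} {{p,s},{p,s,u}}
  A123: {{p,q,t}} {{p,s,u}}
C dims 5,7,2; δ0: rk 4, SNF 1^4; δ1: rk 2, SNF 1^2
Ȟ^0 = (5 − 4) − 0 = 1, so Ȟ^0 ≅ Z
Ȟ^1 = (7 − 2) − 4 = 1, so Ȟ^1 ≅ Z
Ȟ^2 = (2 − 0) − 2 = 0, so Ȟ^2 ≅ 0

Ȟ^0(U;F) ≅ Z,  Ȟ^1(U;F) ≅ Z,  Ȟ^2(U;F) ≅ 0


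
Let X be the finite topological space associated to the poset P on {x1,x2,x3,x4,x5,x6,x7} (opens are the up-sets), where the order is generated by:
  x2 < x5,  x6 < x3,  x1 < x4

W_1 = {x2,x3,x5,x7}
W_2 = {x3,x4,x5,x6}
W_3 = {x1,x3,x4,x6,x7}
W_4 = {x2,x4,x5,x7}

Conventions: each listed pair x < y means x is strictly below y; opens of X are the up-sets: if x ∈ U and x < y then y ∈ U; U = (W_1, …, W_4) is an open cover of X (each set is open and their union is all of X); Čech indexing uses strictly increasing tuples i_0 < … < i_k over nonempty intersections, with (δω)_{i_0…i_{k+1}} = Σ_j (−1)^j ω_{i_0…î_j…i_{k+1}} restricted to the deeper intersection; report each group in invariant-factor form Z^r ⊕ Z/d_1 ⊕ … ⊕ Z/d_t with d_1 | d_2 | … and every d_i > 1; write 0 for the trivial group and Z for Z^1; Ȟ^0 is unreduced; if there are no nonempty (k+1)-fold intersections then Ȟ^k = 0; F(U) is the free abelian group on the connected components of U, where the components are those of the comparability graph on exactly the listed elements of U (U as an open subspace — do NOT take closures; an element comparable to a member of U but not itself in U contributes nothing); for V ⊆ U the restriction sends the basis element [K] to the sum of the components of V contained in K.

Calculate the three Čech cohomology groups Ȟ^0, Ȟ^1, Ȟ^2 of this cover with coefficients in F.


Ȟ^0(U;F) ≅ Z^4; Ȟ^1(U;F) ≅ 0; Ȟ^2(U;F) ≅ 0

nerve simplices:
  W12={x3,x5} W13={x3,x7} W14={x2,x5,x7} W23={x3,x4,x6} W24={x4,x5} W34={x4,x7}
  W123={x3} W124={x5} W134={x7} W234={x4}
components per intersection:
  W1: {x2,x5} {x3} {x7}
  W2: {x3,x6} {x4} {x5}
  W3: {x1,x4} {x3,x6} {x7}
  W4: {x2,x5} {x4} {x7}
  W12: {x3} {x5}
  W13: {x3} {x7}
  W14: {x2,x5} {x7}
  W23: {x3,x6} {x4}
  W24: {x4} {x5}
  W34: {x4} {x7}
  W123: {x3}
  W124: {x5}
  W134: {x7}
  W234: {x4}
C dims 12,12,4; δ0: rk 8, SNF 1^8; δ1: rk 4, SNF 1^4
degree 0: 12−8−0 = 4 → Ȟ^0 ≅ Z^4
degree 1: 12−4−8 = 0 → Ȟ^1 ≅ 0
degree 2: 4−0−4 = 0 → Ȟ^2 ≅ 0


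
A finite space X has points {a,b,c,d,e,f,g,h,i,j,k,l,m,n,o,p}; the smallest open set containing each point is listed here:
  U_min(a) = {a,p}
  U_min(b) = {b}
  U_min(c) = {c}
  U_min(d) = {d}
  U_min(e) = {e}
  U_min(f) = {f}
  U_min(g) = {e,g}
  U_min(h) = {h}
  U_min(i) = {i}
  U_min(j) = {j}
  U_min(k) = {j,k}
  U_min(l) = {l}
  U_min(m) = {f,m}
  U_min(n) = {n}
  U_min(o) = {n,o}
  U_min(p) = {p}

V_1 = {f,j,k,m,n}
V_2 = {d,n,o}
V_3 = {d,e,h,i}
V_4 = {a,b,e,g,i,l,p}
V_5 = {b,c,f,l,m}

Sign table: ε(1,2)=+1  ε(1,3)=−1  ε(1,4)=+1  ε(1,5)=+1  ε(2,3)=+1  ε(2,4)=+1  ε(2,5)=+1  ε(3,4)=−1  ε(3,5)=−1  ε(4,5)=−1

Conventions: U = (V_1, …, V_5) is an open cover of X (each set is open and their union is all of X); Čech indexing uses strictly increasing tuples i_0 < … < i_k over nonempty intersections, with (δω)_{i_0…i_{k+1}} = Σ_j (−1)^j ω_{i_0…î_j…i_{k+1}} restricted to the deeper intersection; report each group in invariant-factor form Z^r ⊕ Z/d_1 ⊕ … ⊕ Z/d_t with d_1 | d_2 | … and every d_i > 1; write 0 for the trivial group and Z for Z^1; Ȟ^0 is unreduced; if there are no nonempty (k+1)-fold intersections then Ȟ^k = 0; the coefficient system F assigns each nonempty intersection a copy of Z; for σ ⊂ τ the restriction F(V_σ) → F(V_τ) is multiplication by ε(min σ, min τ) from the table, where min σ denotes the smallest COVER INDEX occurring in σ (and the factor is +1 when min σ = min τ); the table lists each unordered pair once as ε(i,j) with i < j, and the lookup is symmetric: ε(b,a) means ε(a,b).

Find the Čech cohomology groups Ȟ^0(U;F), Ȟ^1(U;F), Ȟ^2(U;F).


nerve simplices:
  V12={n} V15={f,m} V23={d} V34={e,i} V45={b,l}
C dims 5,5; δ0: rk 4, SNF 1^4
degree 0: 5−4−0 = 1 → Ȟ^0 ≅ Z
degree 1: 5−0−4 = 1 → Ȟ^1 ≅ Z
degree 2: 0−0−0 = 0 → Ȟ^2 ≅ 0

Ȟ^0(U;F) ≅ Z,  Ȟ^1(U;F) ≅ Z,  Ȟ^2(U;F) ≅ 0


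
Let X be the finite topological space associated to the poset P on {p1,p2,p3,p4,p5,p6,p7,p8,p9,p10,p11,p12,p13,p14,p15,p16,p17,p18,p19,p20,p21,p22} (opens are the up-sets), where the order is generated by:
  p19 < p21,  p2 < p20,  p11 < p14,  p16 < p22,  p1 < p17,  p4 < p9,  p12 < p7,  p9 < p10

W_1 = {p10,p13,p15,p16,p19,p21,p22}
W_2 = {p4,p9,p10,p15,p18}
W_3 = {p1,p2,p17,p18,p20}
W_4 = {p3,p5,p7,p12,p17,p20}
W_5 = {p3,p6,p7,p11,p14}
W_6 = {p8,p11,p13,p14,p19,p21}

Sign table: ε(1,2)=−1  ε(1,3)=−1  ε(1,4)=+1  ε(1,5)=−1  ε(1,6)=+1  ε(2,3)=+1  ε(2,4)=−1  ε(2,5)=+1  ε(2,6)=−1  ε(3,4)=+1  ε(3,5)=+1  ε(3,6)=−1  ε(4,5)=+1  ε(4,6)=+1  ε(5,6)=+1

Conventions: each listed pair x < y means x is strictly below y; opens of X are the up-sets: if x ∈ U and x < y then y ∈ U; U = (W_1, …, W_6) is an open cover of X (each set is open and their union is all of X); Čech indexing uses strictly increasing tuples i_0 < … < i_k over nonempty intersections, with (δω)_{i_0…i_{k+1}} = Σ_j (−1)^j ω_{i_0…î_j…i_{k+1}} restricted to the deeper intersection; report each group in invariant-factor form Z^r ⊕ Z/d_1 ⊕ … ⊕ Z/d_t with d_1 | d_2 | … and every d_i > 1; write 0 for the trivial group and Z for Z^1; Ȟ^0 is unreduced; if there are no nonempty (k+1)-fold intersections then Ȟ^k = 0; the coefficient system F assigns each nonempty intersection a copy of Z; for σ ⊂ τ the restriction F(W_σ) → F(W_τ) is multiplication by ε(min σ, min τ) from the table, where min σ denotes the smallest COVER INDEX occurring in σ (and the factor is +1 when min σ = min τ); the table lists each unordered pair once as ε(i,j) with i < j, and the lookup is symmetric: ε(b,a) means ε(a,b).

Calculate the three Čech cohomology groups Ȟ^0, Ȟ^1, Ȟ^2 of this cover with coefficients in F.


Ȟ^0 = 0, Ȟ^1 = Z/2 and Ȟ^2 = 0

nerve simplices:
  W12={p10,p15} W16={p13,p19,p21} W23={p18} W34={p17,p20} W45={p3,p7} W56={p11,p14}
C dims 6,6; δ0: rk 6, SNF 1^5·2
degree 0: 6−6−0 = 0 → Ȟ^0 ≅ 0
degree 1: 6−0−6 = 0 plus torsion [2] → Ȟ^1 ≅ Z/2
degree 2: 0−0−0 = 0 → Ȟ^2 ≅ 0


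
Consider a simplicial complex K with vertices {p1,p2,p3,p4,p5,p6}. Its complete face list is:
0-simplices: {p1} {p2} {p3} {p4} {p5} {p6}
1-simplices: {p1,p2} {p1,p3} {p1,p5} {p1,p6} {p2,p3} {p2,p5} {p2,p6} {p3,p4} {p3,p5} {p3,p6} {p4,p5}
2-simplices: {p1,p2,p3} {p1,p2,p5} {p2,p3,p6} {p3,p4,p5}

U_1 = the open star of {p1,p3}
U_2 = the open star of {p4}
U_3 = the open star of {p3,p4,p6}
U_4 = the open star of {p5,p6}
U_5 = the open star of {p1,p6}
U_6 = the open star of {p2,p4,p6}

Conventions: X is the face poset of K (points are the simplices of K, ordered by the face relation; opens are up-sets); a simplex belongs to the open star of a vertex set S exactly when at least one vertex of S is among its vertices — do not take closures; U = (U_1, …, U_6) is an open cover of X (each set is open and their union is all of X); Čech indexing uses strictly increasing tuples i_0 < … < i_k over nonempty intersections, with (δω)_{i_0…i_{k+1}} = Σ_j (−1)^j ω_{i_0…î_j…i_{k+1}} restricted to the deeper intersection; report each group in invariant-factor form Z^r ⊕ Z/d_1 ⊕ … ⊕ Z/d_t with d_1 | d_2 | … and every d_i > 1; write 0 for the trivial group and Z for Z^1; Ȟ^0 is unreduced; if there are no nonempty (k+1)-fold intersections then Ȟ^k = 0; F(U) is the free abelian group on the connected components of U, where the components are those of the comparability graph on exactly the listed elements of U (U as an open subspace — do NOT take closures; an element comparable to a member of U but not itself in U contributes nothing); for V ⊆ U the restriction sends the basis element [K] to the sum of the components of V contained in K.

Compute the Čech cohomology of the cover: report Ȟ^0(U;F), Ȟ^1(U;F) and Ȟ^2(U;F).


cover nerve:
  U1={{p1},{p3},{p1,p2},{p1,p3},{p1,p5},{p1,p6},{p2,p3},{p3,p4},{p3,p5},{p3,p6},{p1,p2,p3},{p1,p2,p5},{p2,p3,p6},{p3,p4,p5}} U2={{p4},{p3,p4},{p4,p5},{p3,p4,p5}} U3={{p3},{p4},{p6},{p1,p3},{p1,p6},{p2,p3},{p2,p6},{p3,p4},{p3,p5},{p3,p6},{p4,p5},{p1,p2,p3},{p2,p3,p6},{p3,p4,p5}} U4={{p5},{p6},{p1,p5},{p1,p6},{p2,p5},{p2,p6},{p3,p5},{p3,p6},{p4,p5},{p1,p2,p5},{p2,p3,p6},{p3,p4,p5}} U5={{p1},{p6},{p1,p2},{p1,p3},{p1,p5},{p1,p6},{p2,p6},{p3,p6},{p1,p2,p3},{p1,p2,p5},{p2,p3,p6}} U6={{p2},{p4},{p6},{p1,p2},{p1,p6},{p2,p3},{p2,p5},{p2,p6},{p3,p4},{p3,p6},{p4,p5},{p1,p2,p3},{p1,p2,p5},{p2,p3,p6},{p3,p4,p5}}
  U12={{p3,p4},{p3,p4,p5}} U13={{p3},{p1,p3},{p1,p6},{p2,p3},{p3,p4},{p3,p5},{p3,p6},{p1,p2,p3},{p2,p3,p6},{p3,p4,p5}} U14={{p1,p5},{p1,p6},{p3,p5},{p3,p6},{p1,p2,p5},{p2,p3,p6},{p3,p4,p5}} U15={{p1},{p1,p2},{p1,p3},{p1,p5},{p1,p6},{p3,p6},{p1,p2,p3},{p1,p2,p5},{p2,p3,p6}} U16={{p1,p2},{p1,p6},{p2,p3},{p3,p4},{p3,p6},{p1,p2,p3},{p1,p2,p5},{p2,p3,p6},{p3,p4,p5}} U23={{p4},{p3,p4},{p4,p5},{p3,p4,p5}} U24={{p4,p5},{p3,p4,p5}} U26={{p4},{p3,p4},{p4,p5},{p3,p4,p5}} U34={{p6},{p1,p6},{p2,p6},{p3,p5},{p3,p6},{p4,p5},{p2,p3,p6},{p3,p4,p5}} U35={{p6},{p1,p3},{p1,p6},{p2,p6},{p3,p6},{p1,p2,p3},{p2,p3,p6}} U36={{p4},{p6},{p1,p6},{p2,p3},{p2,p6},{p3,p4},{p3,p6},{p4,p5},{p1,p2,p3},{p2,p3,p6},{p3,p4,p5}} U45={{p6},{p1,p5},{p1,p6},{p2,p6},{p3,p6},{p1,p2,p5},{p2,p3,p6}} U46={{p6},{p1,p6},{p2,p5},{p2,p6},{p3,p6},{p4,p5},{p1,p2,p5},{p2,p3,p6},{p3,p4,p5}} U56={{p6},{p1,p2},{p1,p6},{p2,p6},{p3,p6},{p1,p2,p3},{p1,p2,p5},{p2,p3,p6}}
  U123={{p3,p4},{p3,p4,p5}} U124={{p3,p4,p5}} U126={{p3,p4},{p3,p4,p5}} U134={{p1,p6},{p3,p5},{p3,p6},{p2,p3,p6},{p3,p4,p5}} U135={{p1,p3},{p1,p6},{p3,p6},{p1,p2,p3},{p2,p3,p6}} U136={{p1,p6},{p2,p3},{p3,p4},{p3,p6},{p1,p2,p3},{p2,p3,p6},{p3,p4,p5}} U145={{p1,p5},{p1,p6},{p3,p6},{p1,p2,p5},{p2,p3,p6}} U146={{p1,p6},{p3,p6},{p1,p2,p5},{p2,p3,p6},{p3,p4,p5}} U156={{p1,p2},{p1,p6},{p3,p6},{p1,p2,p3},{p1,p2,p5},{p2,p3,p6}} U234={{p4,p5},{p3,p4,p5}} U236={{p4},{p3,p4},{p4,p5},{p3,p4,p5}} U246={{p4,p5},{p3,p4,p5}} U345={{p6},{p1,p6},{p2,p6},{p3,p6},{p2,p3,p6}} U346={{p6},{p1,p6},{p2,p6},{p3,p6},{p4,p5},{p2,p3,p6},{p3,p4,p5}} U356={{p6},{p1,p6},{p2,p6},{p3,p6},{p1,p2,p3},{p2,p3,p6}} U456={{p6},{p1,p6},{p2,p6},{p3,p6},{p1,p2,p5},{p2,p3,p6}}
  U1234={{p3,p4,p5}} U1236={{p3,p4},{p3,p4,p5}} U1246={{p3,p4,p5}} U1345={{p1,p6},{p3,p6},{p2,p3,p6}} U1346={{p1,p6},{p3,p6},{p2,p3,p6},{p3,p4,p5}} U1356={{p1,p6},{p3,p6},{p1,p2,p3},{p2,p3,p6}} U1456={{p1,p6},{p3,p6},{p1,p2,p5},{p2,p3,p6}} U2346={{p4,p5},{p3,p4,p5}} U3456={{p6},{p1,p6},{p2,p6},{p3,p6},{p2,p3,p6}}
  U12346={{p3,p4,p5}} U13456={{p1,p6},{p3,p6},{p2,p3,p6}}
components per intersection:
  U1: {{p1},{p3},{p1,p2},{p1,p3},{p1,p5},{p1,p6},{p2,p3},{p3,p4},{p3,p5},{p3,p6},{p1,p2,p3},{p1,p2,p5},{p2,p3,p6},{p3,p4,p5}}
  U2: {{p4},{p3,p4},{p4,p5},{p3,p4,p5}}
  U3: {{p3},{p4},{p6},{p1,p3},{p1,p6},{p2,p3},{p2,p6},{p3,p4},{p3,p5},{p3,p6},{p4,p5},{p1,p2,p3},{p2,p3,p6},{p3,p4,p5}}
  U4: {{p5},{p1,p5},{p2,p5},{p3,p5},{p4,p5},{p1,p2,p5},{p3,p4,p5}} {{p6},{p1,p6},{p2,p6},{p3,p6},{p2,p3,p6}}
  U5: {{p1},{p6},{p1,p2},{p1,p3},{p1,p5},{p1,p6},{p2,p6},{p3,p6},{p1,p2,p3},{p1,p2,p5},{p2,p3,p6}}
  U6: {{p2},{p6},{p1,p2},{p1,p6},{p2,p3},{p2,p5},{p2,p6},{p3,p6},{p1,p2,p3},{p1,p2,p5},{p2,p3,p6}} {{p4},{p3,p4},{p4,p5},{p3,p4,p5}}
  U12: {{p3,p4},{p3,p4,p5}}
  U13: {{p3},{p1,p3},{p2,p3},{p3,p4},{p3,p5},{p3,p6},{p1,p2,p3},{p2,p3,p6},{p3,p4,p5}} {{p1,p6}}
  U14: {{p1,p5},{p1,p2,p5}} {{p1,p6}} {{p3,p5},{p3,p4,p5}} {{p3,p6},{p2,p3,p6}}
  U15: {{p1},{p1,p2},{p1,p3},{p1,p5},{p1,p6},{p1,p2,p3},{p1,p2,p5}} {{p3,p6},{p2,p3,p6}}
  U16: {{p1,p2},{p2,p3},{p3,p6},{p1,p2,p3},{p1,p2,p5},{p2,p3,p6}} {{p1,p6}} {{p3,p4},{p3,p4,p5}}
  U23: {{p4},{p3,p4},{p4,p5},{p3,p4,p5}}
  U24: {{p4,p5},{p3,p4,p5}}
  U26: {{p4},{p3,p4},{p4,p5},{p3,p4,p5}}
  U34: {{p6},{p1,p6},{p2,p6},{p3,p6},{p2,p3,p6}} {{p3,p5},{p4,p5},{p3,p4,p5}}
  U35: {{p6},{p1,p6},{p2,p6},{p3,p6},{p2,p3,p6}} {{p1,p3},{p1,p2,p3}}
  U36: {{p4},{p3,p4},{p4,p5},{p3,p4,p5}} {{p6},{p1,p6},{p2,p3},{p2,p6},{p3,p6},{p1,p2,p3},{p2,p3,p6}}
  U45: {{p6},{p1,p6},{p2,p6},{p3,p6},{p2,p3,p6}} {{p1,p5},{p1,p2,p5}}
  U46: {{p6},{p1,p6},{p2,p6},{p3,p6},{p2,p3,p6}} {{p2,p5},{p1,p2,p5}} {{p4,p5},{p3,p4,p5}}
  U56: {{p6},{p1,p6},{p2,p6},{p3,p6},{p2,p3,p6}} {{p1,p2},{p1,p2,p3},{p1,p2,p5}}
  U123: {{p3,p4},{p3,p4,p5}}
  U124: {{p3,p4,p5}}
  U126: {{p3,p4},{p3,p4,p5}}
  U134: {{p1,p6}} {{p3,p5},{p3,p4,p5}} {{p3,p6},{p2,p3,p6}}
  U135: {{p1,p3},{p1,p2,p3}} {{p1,p6}} {{p3,p6},{p2,p3,p6}}
  U136: {{p1,p6}} {{p2,p3},{p3,p6},{p1,p2,p3},{p2,p3,p6}} {{p3,p4},{p3,p4,p5}}
  U145: {{p1,p5},{p1,p2,p5}} {{p1,p6}} {{p3,p6},{p2,p3,p6}}
  U146: {{p1,p6}} {{p3,p6},{p2,p3,p6}} {{p1,p2,p5}} {{p3,p4,p5}}
  U156: {{p1,p2},{p1,p2,p3},{p1,p2,p5}} {{p1,p6}} {{p3,p6},{p2,p3,p6}}
  U234: {{p4,p5},{p3,p4,p5}}
  U236: {{p4},{p3,p4},{p4,p5},{p3,p4,p5}}
  U246: {{p4,p5},{p3,p4,p5}}
  U345: {{p6},{p1,p6},{p2,p6},{p3,p6},{p2,p3,p6}}
  U346: {{p6},{p1,p6},{p2,p6},{p3,p6},{p2,p3,p6}} {{p4,p5},{p3,p4,p5}}
  U356: {{p6},{p1,p6},{p2,p6},{p3,p6},{p2,p3,p6}} {{p1,p2,p3}}
  U456: {{p6},{p1,p6},{p2,p6},{p3,p6},{p2,p3,p6}} {{p1,p2,p5}}
  U1234: {{p3,p4,p5}}
  U1236: {{p3,p4},{p3,p4,p5}}
  U1246: {{p3,p4,p5}}
  U1345: {{p1,p6}} {{p3,p6},{p2,p3,p6}}
  U1346: {{p1,p6}} {{p3,p6},{p2,p3,p6}} {{p3,p4,p5}}
  U1356: {{p1,p6}} {{p3,p6},{p2,p3,p6}} {{p1,p2,p3}}
  U1456: {{p1,p6}} {{p3,p6},{p2,p3,p6}} {{p1,p2,p5}}
  U2346: {{p4,p5},{p3,p4,p5}}
  U3456: {{p6},{p1,p6},{p2,p6},{p3,p6},{p2,p3,p6}}
  U12346: {{p3,p4,p5}}
  U13456: {{p1,p6}} {{p3,p6},{p2,p3,p6}}
C dims 8,28,32,16; δ0: rk 7, SNF 1^7; δ1: rk 19, SNF 1^19; δ2: rk 13, SNF 1^13
Ȟ^0: (8−7)−0=1 ⇒ Z
Ȟ^1: (28−19)−7=2 ⇒ Z^2
Ȟ^2: (32−13)−19=0 ⇒ 0

Ȟ^0 ≅ Z, Ȟ^1 ≅ Z^2, Ȟ^2 ≅ 0


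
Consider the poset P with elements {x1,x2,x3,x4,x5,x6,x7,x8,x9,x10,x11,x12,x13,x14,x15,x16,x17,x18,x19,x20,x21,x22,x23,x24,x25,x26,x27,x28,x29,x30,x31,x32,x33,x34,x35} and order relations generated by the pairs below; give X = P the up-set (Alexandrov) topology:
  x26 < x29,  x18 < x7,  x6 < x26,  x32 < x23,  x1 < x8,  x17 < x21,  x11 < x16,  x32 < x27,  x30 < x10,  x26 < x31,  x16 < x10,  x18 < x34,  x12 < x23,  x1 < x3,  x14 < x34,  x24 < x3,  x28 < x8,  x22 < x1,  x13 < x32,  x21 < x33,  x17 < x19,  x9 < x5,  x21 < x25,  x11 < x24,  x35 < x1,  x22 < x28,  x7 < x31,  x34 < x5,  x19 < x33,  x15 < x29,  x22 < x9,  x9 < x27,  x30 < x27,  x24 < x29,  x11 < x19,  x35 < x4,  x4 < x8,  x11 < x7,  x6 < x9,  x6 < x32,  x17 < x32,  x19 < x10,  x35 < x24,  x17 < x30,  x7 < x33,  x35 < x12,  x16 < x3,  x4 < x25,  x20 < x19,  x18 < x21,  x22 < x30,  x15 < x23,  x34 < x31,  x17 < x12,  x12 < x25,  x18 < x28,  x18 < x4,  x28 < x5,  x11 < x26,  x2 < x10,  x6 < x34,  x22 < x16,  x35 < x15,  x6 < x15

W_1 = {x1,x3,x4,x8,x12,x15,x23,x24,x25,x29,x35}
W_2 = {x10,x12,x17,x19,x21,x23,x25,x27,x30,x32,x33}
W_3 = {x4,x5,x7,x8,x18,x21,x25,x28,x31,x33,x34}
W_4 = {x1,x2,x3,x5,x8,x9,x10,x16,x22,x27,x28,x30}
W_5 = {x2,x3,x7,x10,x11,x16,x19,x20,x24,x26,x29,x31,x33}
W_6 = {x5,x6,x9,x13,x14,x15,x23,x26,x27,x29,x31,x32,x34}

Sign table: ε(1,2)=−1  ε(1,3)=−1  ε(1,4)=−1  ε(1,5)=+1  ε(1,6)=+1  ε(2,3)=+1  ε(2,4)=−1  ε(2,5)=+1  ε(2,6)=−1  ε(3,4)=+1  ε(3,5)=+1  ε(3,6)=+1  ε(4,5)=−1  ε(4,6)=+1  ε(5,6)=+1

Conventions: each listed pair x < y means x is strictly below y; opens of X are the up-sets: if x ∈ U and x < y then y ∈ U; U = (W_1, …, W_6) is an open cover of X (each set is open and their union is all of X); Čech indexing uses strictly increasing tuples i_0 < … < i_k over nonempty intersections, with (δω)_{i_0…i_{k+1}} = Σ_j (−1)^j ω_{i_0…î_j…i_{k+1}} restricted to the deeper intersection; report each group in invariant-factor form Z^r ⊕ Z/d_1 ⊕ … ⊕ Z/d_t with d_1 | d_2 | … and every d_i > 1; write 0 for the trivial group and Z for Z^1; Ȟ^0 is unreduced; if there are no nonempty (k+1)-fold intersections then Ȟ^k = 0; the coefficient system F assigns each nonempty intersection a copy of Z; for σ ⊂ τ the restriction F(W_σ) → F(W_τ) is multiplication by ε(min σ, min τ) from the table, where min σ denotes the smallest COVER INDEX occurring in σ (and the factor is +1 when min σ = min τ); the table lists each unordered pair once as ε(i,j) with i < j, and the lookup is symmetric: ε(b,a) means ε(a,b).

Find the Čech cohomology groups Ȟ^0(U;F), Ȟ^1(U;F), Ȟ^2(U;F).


nerve of the cover:
  W12={x12,x23,x25} W13={x4,x8,x25} W14={x1,x3,x8} W15={x3,x24,x29} W16={x15,x23,x29} W23={x21,x25,x33} W24={x10,x27,x30} W25={x10,x19,x33} W26={x23,x27,x32} W34={x5,x8,x28} W35={x7,x31,x33} W36={x5,x31,x34} W45={x2,x3,x10,x16} W46={x5,x9,x27} W56={x26,x29,x31}
  W123={x25} W126={x23} W134={x8} W145={x3} W156={x29} W235={x33} W245={x10} W246={x27} W346={x5} W356={x31}
C dims 6,15,10; δ0: rk 6, SNF 1^5·2; δ1: rk 9, SNF 1^9
Ȟ^0 = (6 − 6) − 0 = 0, so Ȟ^0 ≅ 0
Ȟ^1 = (15 − 9) − 6 = 0 plus torsion [2], so Ȟ^1 ≅ Z/2
Ȟ^2 = (10 − 0) − 9 = 1, so Ȟ^2 ≅ Z

Ȟ^0 = 0,  Ȟ^1 = Z/2,  Ȟ^2 = Z


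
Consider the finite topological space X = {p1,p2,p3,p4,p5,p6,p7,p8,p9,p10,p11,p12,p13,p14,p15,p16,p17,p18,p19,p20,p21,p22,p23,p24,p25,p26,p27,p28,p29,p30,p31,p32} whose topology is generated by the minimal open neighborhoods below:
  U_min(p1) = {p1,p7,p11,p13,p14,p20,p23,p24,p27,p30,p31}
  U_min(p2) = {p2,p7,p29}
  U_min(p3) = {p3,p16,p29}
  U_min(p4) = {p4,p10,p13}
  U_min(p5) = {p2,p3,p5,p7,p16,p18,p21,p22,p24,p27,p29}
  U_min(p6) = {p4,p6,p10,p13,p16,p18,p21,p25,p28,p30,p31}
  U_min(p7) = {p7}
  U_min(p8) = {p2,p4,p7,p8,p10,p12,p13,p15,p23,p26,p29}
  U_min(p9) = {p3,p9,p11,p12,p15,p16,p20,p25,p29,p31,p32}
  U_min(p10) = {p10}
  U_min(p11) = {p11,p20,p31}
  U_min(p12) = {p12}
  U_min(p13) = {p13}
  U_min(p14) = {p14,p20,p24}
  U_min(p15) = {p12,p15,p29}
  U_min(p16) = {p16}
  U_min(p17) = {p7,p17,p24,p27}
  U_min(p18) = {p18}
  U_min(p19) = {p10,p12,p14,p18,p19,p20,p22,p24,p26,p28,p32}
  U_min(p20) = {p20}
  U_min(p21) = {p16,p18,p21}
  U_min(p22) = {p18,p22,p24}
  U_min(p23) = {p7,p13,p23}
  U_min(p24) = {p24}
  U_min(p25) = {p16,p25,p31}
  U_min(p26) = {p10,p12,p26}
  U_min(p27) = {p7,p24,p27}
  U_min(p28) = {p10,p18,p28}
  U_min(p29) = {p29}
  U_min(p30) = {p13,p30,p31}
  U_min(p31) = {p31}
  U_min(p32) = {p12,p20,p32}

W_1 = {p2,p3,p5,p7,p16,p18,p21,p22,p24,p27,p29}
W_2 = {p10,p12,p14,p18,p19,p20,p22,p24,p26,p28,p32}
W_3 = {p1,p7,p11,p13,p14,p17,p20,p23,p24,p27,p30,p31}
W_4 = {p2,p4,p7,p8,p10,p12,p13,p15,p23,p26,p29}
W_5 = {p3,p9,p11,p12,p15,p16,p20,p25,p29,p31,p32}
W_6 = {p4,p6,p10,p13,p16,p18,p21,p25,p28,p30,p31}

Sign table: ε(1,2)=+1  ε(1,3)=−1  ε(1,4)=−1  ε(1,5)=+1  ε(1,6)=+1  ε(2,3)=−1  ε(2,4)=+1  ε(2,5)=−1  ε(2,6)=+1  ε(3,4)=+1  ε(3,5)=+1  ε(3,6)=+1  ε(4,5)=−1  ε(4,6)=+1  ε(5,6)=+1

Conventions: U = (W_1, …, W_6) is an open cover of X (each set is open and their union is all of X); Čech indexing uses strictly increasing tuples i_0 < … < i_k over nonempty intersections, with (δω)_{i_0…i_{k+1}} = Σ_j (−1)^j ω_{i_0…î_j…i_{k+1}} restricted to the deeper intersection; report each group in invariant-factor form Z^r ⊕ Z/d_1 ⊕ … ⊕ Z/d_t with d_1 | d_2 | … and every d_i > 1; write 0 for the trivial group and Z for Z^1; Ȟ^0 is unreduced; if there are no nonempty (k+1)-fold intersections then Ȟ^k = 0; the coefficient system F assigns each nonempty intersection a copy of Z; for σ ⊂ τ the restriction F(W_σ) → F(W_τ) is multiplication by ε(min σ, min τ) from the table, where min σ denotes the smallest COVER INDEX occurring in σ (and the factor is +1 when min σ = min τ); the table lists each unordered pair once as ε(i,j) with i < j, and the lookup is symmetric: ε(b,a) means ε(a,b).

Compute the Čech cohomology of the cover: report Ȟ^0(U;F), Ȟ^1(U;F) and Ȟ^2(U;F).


nonempty intersections:
  W12={p18,p22,p24} W13={p7,p24,p27} W14={p2,p7,p29} W15={p3,p16,p29} W16={p16,p18,p21} W23={p14,p20,p24} W24={p10,p12,p26} W25={p12,p20,p32} W26={p10,p18,p28} W34={p7,p13,p23} W35={p11,p20,p31} W36={p13,p30,p31} W45={p12,p15,p29} W46={p4,p10,p13} W56={p16,p25,p31}
  W123={p24} W126={p18} W134={p7} W145={p29} W156={p16} W235={p20} W245={p12} W246={p10} W346={p13} W356={p31}
C dims 6,15,10; δ0: rk 6, SNF 1^5·2; δ1: rk 9, SNF 1^9
Ȟ^0: (6−6)−0=0 ⇒ 0
Ȟ^1: (15−9)−6=0 plus torsion [2] ⇒ Z/2
Ȟ^2: (10−0)−9=1 ⇒ Z

Ȟ^0 = 0, Ȟ^1 = Z/2, Ȟ^2 = Z


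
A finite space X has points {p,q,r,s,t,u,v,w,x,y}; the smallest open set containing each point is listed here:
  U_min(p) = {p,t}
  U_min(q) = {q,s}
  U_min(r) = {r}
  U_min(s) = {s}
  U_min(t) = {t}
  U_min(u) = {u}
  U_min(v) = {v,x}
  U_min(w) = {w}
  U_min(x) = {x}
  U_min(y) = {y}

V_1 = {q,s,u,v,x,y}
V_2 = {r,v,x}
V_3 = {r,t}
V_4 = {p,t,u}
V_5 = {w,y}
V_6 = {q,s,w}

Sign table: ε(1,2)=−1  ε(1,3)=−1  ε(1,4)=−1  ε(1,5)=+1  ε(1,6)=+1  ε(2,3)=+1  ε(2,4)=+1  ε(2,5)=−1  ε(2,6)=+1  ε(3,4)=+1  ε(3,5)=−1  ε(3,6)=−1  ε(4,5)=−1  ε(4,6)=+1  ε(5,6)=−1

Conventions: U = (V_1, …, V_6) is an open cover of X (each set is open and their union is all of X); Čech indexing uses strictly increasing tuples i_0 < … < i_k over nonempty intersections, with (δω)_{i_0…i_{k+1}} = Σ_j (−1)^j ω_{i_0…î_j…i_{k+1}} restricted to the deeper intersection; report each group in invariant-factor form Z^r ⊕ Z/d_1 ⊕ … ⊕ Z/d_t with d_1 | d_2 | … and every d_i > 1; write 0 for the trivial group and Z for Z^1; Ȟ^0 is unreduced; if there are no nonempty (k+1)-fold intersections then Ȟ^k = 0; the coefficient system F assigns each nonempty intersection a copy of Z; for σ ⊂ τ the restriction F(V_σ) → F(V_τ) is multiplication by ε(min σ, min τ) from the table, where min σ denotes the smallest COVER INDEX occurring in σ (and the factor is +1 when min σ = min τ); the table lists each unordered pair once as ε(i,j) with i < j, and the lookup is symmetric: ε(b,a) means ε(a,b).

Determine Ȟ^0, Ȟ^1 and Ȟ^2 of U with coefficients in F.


Ȟ^0(U;F) ≅ 0; Ȟ^1(U;F) ≅ Z ⊕ Z/2; Ȟ^2(U;F) ≅ 0

nonempty intersections:
  V12={v,x} V14={u} V15={y} V16={q,s} V23={r} V34={t} V56={w}
C dims 6,7; δ0: rk 6, SNF 1^5·2
Ȟ^0: (6−6)−0=0 ⇒ 0
Ȟ^1: (7−0)−6=1 plus torsion [2] ⇒ Z ⊕ Z/2
Ȟ^2: (0−0)−0=0 ⇒ 0
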